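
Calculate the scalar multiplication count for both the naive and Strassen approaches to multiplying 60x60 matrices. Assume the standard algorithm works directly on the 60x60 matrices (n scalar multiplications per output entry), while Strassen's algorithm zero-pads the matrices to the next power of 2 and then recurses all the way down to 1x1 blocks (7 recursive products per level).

Matrix multiplication for 60x60 matrices:

Strassen's algorithm requires power-of-2 dimensions. Pad 60x60 to 64x64 (next power of 2).

Standard algorithm: 60^3 = 216000 multiplications
Strassen's algorithm: 7^(log2(64)) = 7^6 = 117649 multiplications
Savings: 216000 - 117649 = 98351 multiplications

Standard: 216000 multiplications (60^3). Strassen: 117649 multiplications (7^6, after padding to 64x64). Strassen reduces 8 recursive multiplications to 7 at each level.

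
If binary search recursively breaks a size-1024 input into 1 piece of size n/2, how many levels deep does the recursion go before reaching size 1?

For divide and conquer with division factor 2:

Problem sizes at each level:
Level 0: 1024
Level 1: 512
Level 2: 256
Level 3: 128
Level 4: 64
Level 5: 32
Level 6: 16
Level 7: 8
Level 8: 4
Level 9: 2
Level 10: 1

The root is level 0 and the size-1 base case is level 10 (the tree spans levels 0 through 10, i.e. 11 levels counting the root), so the depth is the number of divisions: log_2(1024) = 10

The recursion tree depth is log_2(1024) = 10. At each level, the problem size is divided by 2, so it takes 10 divisions to reduce to a base case of size 1. The algorithm makes 1 recursive call at each level.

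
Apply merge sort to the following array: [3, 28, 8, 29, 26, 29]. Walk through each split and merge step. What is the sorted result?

Merge sort trace:

Split: [3, 28, 8, 29, 26, 29] -> [3, 28, 8] and [29, 26, 29]
  Split: [3, 28, 8] -> [3] and [28, 8]
    Split: [28, 8] -> [28] and [8]
    Merge: [28] + [8] -> [8, 28]
  Merge: [3] + [8, 28] -> [3, 8, 28]
  Split: [29, 26, 29] -> [29] and [26, 29]
    Split: [26, 29] -> [26] and [29]
    Merge: [26] + [29] -> [26, 29]
  Merge: [29] + [26, 29] -> [26, 29, 29]
Merge: [3, 8, 28] + [26, 29, 29] -> [3, 8, 26, 28, 29, 29]

Final sorted array: [3, 8, 26, 28, 29, 29]

The merge sort proceeds by recursively splitting the array and merging sorted halves.
After all merges, the sorted array is [3, 8, 26, 28, 29, 29].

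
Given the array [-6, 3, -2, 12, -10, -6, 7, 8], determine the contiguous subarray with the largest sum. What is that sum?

Using Kadane's algorithm on [-6, 3, -2, 12, -10, -6, 7, 8]:

Scanning through the array:
Position 1 (value 3): max_ending_here = 3, max_so_far = 3
Position 2 (value -2): max_ending_here = 1, max_so_far = 3
Position 3 (value 12): max_ending_here = 13, max_so_far = 13
Position 4 (value -10): max_ending_here = 3, max_so_far = 13
Position 5 (value -6): max_ending_here = -3, max_so_far = 13
Position 6 (value 7): max_ending_here = 7, max_so_far = 13
Position 7 (value 8): max_ending_here = 15, max_so_far = 15

Maximum subarray: [7, 8]
Maximum sum: 15

The maximum subarray is [7, 8] with sum 15. This subarray runs from index 6 to index 7.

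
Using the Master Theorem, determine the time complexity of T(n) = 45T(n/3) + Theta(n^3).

Master Theorem for T(n) = 45T(n/3) + O(n^3):

a = 45, b = 3, c = 3
log_b(a) = log_3(45) = 3.4650

Case 1: c = 3 < log_3(45) = 3.4650
T(n) = O(n^(log_3 45))

For T(n) = 45T(n/3) + O(n^3): log_3(45) = 3.4650. This is Case 1 of the Master Theorem (c < log_b(a), work dominated by leaves), giving O(n^(log_3 45)).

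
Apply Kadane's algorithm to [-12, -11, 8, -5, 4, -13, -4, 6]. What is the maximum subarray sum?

Using Kadane's algorithm on [-12, -11, 8, -5, 4, -13, -4, 6]:

Scanning through the array:
Position 1 (value -11): max_ending_here = -11, max_so_far = -11
Position 2 (value 8): max_ending_here = 8, max_so_far = 8
Position 3 (value -5): max_ending_here = 3, max_so_far = 8
Position 4 (value 4): max_ending_here = 7, max_so_far = 8
Position 5 (value -13): max_ending_here = -6, max_so_far = 8
Position 6 (value -4): max_ending_here = -4, max_so_far = 8
Position 7 (value 6): max_ending_here = 6, max_so_far = 8

Maximum subarray: [8]
Maximum sum: 8

The maximum subarray is [8] with sum 8. This subarray runs from index 2 to index 2.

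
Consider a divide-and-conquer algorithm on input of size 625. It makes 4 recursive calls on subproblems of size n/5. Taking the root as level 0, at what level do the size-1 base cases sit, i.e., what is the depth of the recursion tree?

For divide and conquer with division factor 5:

Problem sizes at each level:
Level 0: 625
Level 1: 125
Level 2: 25
Level 3: 5
Level 4: 1

The root is level 0 and the size-1 base case is level 4 (the tree spans levels 0 through 4, i.e. 5 levels counting the root), so the depth is the number of divisions: log_5(625) = 4

The recursion tree depth is log_5(625) = 4. At each level, the problem size is divided by 5, so it takes 4 divisions to reduce to a base case of size 1. The algorithm makes 4 recursive calls at each level.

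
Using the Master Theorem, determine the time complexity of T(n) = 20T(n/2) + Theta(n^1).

Master Theorem for T(n) = 20T(n/2) + O(n^1):

a = 20, b = 2, c = 1
log_b(a) = log_2(20) = 4.3219

Case 1: c = 1 < log_2(20) = 4.3219
T(n) = O(n^(log_2 20))

For T(n) = 20T(n/2) + O(n^1): log_2(20) = 4.3219. This is Case 1 of the Master Theorem (c < log_b(a), work dominated by leaves), giving O(n^(log_2 20)).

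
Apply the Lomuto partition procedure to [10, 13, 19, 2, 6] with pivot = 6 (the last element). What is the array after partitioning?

Lomuto partition with pivot = 6:

Initial array: [10, 13, 19, 2, 6]

arr[0]=10 > 6: no swap
arr[1]=13 > 6: no swap
arr[2]=19 > 6: no swap
arr[3]=2 <= 6: swap with position 0, array becomes [2, 13, 19, 10, 6]

Place pivot at position 1: [2, 6, 19, 10, 13]
Pivot position: 1

After partitioning with pivot 6, the array becomes [2, 6, 19, 10, 13]. The pivot is placed at index 1. All elements to the left of the pivot are <= 6, and all elements to the right are > 6.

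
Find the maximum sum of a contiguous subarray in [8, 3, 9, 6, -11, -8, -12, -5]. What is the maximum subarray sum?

Using Kadane's algorithm on [8, 3, 9, 6, -11, -8, -12, -5]:

Scanning through the array:
Position 1 (value 3): max_ending_here = 11, max_so_far = 11
Position 2 (value 9): max_ending_here = 20, max_so_far = 20
Position 3 (value 6): max_ending_here = 26, max_so_far = 26
Position 4 (value -11): max_ending_here = 15, max_so_far = 26
Position 5 (value -8): max_ending_here = 7, max_so_far = 26
Position 6 (value -12): max_ending_here = -5, max_so_far = 26
Position 7 (value -5): max_ending_here = -5, max_so_far = 26

Maximum subarray: [8, 3, 9, 6]
Maximum sum: 26

The maximum subarray is [8, 3, 9, 6] with sum 26. This subarray runs from index 0 to index 3.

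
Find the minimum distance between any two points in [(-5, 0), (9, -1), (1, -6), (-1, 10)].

Computing all pairwise distances among 4 points:

d((-5, 0), (9, -1)) = 14.0357
d((-5, 0), (1, -6)) = 8.4853 <-- minimum
d((-5, 0), (-1, 10)) = 10.7703
d((9, -1), (1, -6)) = 9.434
d((9, -1), (-1, 10)) = 14.8661
d((1, -6), (-1, 10)) = 16.1245

Closest pair: (-5, 0) and (1, -6) with distance 8.4853

The closest pair is (-5, 0) and (1, -6) with Euclidean distance 8.4853. For 4 points, brute-force pairwise comparison is shown above. For large n, the divide-and-conquer algorithm (sort by x, recurse on halves, check the dividing strip) achieves O(n log n).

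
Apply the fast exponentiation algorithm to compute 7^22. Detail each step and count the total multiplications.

Computing 7^22 by squaring (build up from 7^1; each line after the first costs one multiplication):

7^1 = 7
7^2 = (7^1)^2 = 7^2 = 49
7^4 = (7^2)^2 = 49^2 = 2401
7^5 = 7 * 7^4 = 7 * 2401 = 16807
7^10 = (7^5)^2 = 16807^2 = 282475249
7^11 = 7 * 7^10 = 7 * 282475249 = 1977326743
7^22 = (7^11)^2 = 1977326743^2 = 3909821048582988049

Result: 3909821048582988049
Multiplications needed: 6 (6 lines after 7^1)

7^22 = 3909821048582988049. Using exponentiation by squaring, this requires 6 multiplications. The key idea: if the exponent is even, square the half-power; if odd, multiply by the base once.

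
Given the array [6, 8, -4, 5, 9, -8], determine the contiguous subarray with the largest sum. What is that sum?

Using Kadane's algorithm on [6, 8, -4, 5, 9, -8]:

Scanning through the array:
Position 1 (value 8): max_ending_here = 14, max_so_far = 14
Position 2 (value -4): max_ending_here = 10, max_so_far = 14
Position 3 (value 5): max_ending_here = 15, max_so_far = 15
Position 4 (value 9): max_ending_here = 24, max_so_far = 24
Position 5 (value -8): max_ending_here = 16, max_so_far = 24

Maximum subarray: [6, 8, -4, 5, 9]
Maximum sum: 24

The maximum subarray is [6, 8, -4, 5, 9] with sum 24. This subarray runs from index 0 to index 4.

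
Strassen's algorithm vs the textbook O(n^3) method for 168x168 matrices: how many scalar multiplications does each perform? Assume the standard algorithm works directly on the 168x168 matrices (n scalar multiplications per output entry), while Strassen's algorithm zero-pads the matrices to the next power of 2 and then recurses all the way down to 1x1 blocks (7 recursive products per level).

Matrix multiplication for 168x168 matrices:

Strassen's algorithm requires power-of-2 dimensions. Pad 168x168 to 256x256 (next power of 2).

Standard algorithm: 168^3 = 4741632 multiplications
Strassen's algorithm: 7^(log2(256)) = 7^8 = 5764801 multiplications
Difference: 4741632 - 5764801 = -1023169 (Strassen uses MORE here due to padding overhead — for small or just-over-power-of-2 n, padding can outweigh the per-level savings)

Standard: 4741632 multiplications (168^3). Strassen: 5764801 multiplications (7^8, after padding to 256x256). Strassen reduces 8 recursive multiplications to 7 at each level.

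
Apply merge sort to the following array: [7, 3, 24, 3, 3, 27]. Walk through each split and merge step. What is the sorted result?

Merge sort trace:

Split: [7, 3, 24, 3, 3, 27] -> [7, 3, 24] and [3, 3, 27]
  Split: [7, 3, 24] -> [7] and [3, 24]
    Split: [3, 24] -> [3] and [24]
    Merge: [3] + [24] -> [3, 24]
  Merge: [7] + [3, 24] -> [3, 7, 24]
  Split: [3, 3, 27] -> [3] and [3, 27]
    Split: [3, 27] -> [3] and [27]
    Merge: [3] + [27] -> [3, 27]
  Merge: [3] + [3, 27] -> [3, 3, 27]
Merge: [3, 7, 24] + [3, 3, 27] -> [3, 3, 3, 7, 24, 27]

Final sorted array: [3, 3, 3, 7, 24, 27]

The merge sort proceeds by recursively splitting the array and merging sorted halves.
After all merges, the sorted array is [3, 3, 3, 7, 24, 27].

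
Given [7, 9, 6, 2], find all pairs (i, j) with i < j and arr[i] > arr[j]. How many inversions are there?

Finding inversions in [7, 9, 6, 2]:

(0, 2): arr[0]=7 > arr[2]=6
(0, 3): arr[0]=7 > arr[3]=2
(1, 2): arr[1]=9 > arr[2]=6
(1, 3): arr[1]=9 > arr[3]=2
(2, 3): arr[2]=6 > arr[3]=2

Total inversions: 5

The array has 5 inversion(s): (0,2), (0,3), (1,2), (1,3), (2,3). Each pair (i,j) satisfies i < j and arr[i] > arr[j].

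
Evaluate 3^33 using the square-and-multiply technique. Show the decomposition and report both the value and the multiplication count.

Computing 3^33 by squaring (build up from 3^1; each line after the first costs one multiplication):

3^1 = 3
3^2 = (3^1)^2 = 3^2 = 9
3^4 = (3^2)^2 = 9^2 = 81
3^8 = (3^4)^2 = 81^2 = 6561
3^16 = (3^8)^2 = 6561^2 = 43046721
3^32 = (3^16)^2 = 43046721^2 = 1853020188851841
3^33 = 3 * 3^32 = 3 * 1853020188851841 = 5559060566555523

Result: 5559060566555523
Multiplications needed: 6 (6 lines after 3^1)

3^33 = 5559060566555523. Using exponentiation by squaring, this requires 6 multiplications. The key idea: if the exponent is even, square the half-power; if odd, multiply by the base once.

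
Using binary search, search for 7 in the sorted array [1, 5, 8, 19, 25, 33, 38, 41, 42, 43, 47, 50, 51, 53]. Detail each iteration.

Binary search for 7 in [1, 5, 8, 19, 25, 33, 38, 41, 42, 43, 47, 50, 51, 53]:

lo=0, hi=13, mid=6, arr[mid]=38 -> 38 > 7, search left half
lo=0, hi=5, mid=2, arr[mid]=8 -> 8 > 7, search left half
lo=0, hi=1, mid=0, arr[mid]=1 -> 1 < 7, search right half
lo=1, hi=1, mid=1, arr[mid]=5 -> 5 < 7, search right half
lo=2 > hi=1, target 7 not found

Binary search determines that 7 is not in the array after 4 comparisons. The search space was exhausted without finding the target.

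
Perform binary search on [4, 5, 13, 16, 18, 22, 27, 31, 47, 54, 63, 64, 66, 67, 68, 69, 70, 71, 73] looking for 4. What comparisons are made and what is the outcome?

Binary search for 4 in [4, 5, 13, 16, 18, 22, 27, 31, 47, 54, 63, 64, 66, 67, 68, 69, 70, 71, 73]:

lo=0, hi=18, mid=9, arr[mid]=54 -> 54 > 4, search left half
lo=0, hi=8, mid=4, arr[mid]=18 -> 18 > 4, search left half
lo=0, hi=3, mid=1, arr[mid]=5 -> 5 > 4, search left half
lo=0, hi=0, mid=0, arr[mid]=4 -> Found target at index 0!

Binary search finds 4 at index 0 after 4 comparisons. The search repeatedly halves the search space by comparing with the middle element.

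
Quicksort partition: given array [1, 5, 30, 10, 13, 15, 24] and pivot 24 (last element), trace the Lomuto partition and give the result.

Lomuto partition with pivot = 24:

Initial array: [1, 5, 30, 10, 13, 15, 24]

arr[0]=1 <= 24: swap with position 0, array becomes [1, 5, 30, 10, 13, 15, 24]
arr[1]=5 <= 24: swap with position 1, array becomes [1, 5, 30, 10, 13, 15, 24]
arr[2]=30 > 24: no swap
arr[3]=10 <= 24: swap with position 2, array becomes [1, 5, 10, 30, 13, 15, 24]
arr[4]=13 <= 24: swap with position 3, array becomes [1, 5, 10, 13, 30, 15, 24]
arr[5]=15 <= 24: swap with position 4, array becomes [1, 5, 10, 13, 15, 30, 24]

Place pivot at position 5: [1, 5, 10, 13, 15, 24, 30]
Pivot position: 5

After partitioning with pivot 24, the array becomes [1, 5, 10, 13, 15, 24, 30]. The pivot is placed at index 5. All elements to the left of the pivot are <= 24, and all elements to the right are > 24.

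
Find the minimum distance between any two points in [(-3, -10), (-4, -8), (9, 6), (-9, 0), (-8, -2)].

Computing all pairwise distances among 5 points:

d((-3, -10), (-4, -8)) = 2.2361 <-- minimum
d((-3, -10), (9, 6)) = 20.0
d((-3, -10), (-9, 0)) = 11.6619
d((-3, -10), (-8, -2)) = 9.434
d((-4, -8), (9, 6)) = 19.105
d((-4, -8), (-9, 0)) = 9.434
d((-4, -8), (-8, -2)) = 7.2111
d((9, 6), (-9, 0)) = 18.9737
d((9, 6), (-8, -2)) = 18.7883
d((-9, 0), (-8, -2)) = 2.2361 <-- minimum

Minimum distance: 2.2361 (tie among 2 pairs: (-3, -10) and (-4, -8); (-9, 0) and (-8, -2))

The minimum Euclidean distance is 2.2361. There is a tie: 2 pairs achieve this minimum — (-3, -10) and (-4, -8); (-9, 0) and (-8, -2). Any of these is a valid closest pair. For 5 points, brute-force pairwise comparison is shown above. For large n, the divide-and-conquer algorithm (sort by x, recurse on halves, check the dividing strip) achieves O(n log n).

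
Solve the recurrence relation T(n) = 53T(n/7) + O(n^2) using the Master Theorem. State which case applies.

Master Theorem for T(n) = 53T(n/7) + O(n^2):

a = 53, b = 7, c = 2
log_b(a) = log_7(53) = 2.0403

Case 1: c = 2 < log_7(53) = 2.0403
T(n) = O(n^(log_7 53))

For T(n) = 53T(n/7) + O(n^2): log_7(53) = 2.0403. This is Case 1 of the Master Theorem (c < log_b(a), work dominated by leaves), giving O(n^(log_7 53)).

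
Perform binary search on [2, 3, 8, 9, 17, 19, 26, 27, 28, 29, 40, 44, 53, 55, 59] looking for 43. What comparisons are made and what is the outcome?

Binary search for 43 in [2, 3, 8, 9, 17, 19, 26, 27, 28, 29, 40, 44, 53, 55, 59]:

lo=0, hi=14, mid=7, arr[mid]=27 -> 27 < 43, search right half
lo=8, hi=14, mid=11, arr[mid]=44 -> 44 > 43, search left half
lo=8, hi=10, mid=9, arr[mid]=29 -> 29 < 43, search right half
lo=10, hi=10, mid=10, arr[mid]=40 -> 40 < 43, search right half
lo=11 > hi=10, target 43 not found

Binary search determines that 43 is not in the array after 4 comparisons. The search space was exhausted without finding the target.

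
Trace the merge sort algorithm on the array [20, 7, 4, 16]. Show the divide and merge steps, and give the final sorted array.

Merge sort trace:

Split: [20, 7, 4, 16] -> [20, 7] and [4, 16]
  Split: [20, 7] -> [20] and [7]
  Merge: [20] + [7] -> [7, 20]
  Split: [4, 16] -> [4] and [16]
  Merge: [4] + [16] -> [4, 16]
Merge: [7, 20] + [4, 16] -> [4, 7, 16, 20]

Final sorted array: [4, 7, 16, 20]

The merge sort proceeds by recursively splitting the array and merging sorted halves.
After all merges, the sorted array is [4, 7, 16, 20].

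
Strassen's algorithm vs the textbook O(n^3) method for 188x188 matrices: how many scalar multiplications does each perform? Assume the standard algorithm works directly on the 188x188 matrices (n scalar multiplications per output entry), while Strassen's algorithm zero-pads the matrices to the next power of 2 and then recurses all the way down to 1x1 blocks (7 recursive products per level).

Matrix multiplication for 188x188 matrices:

Strassen's algorithm requires power-of-2 dimensions. Pad 188x188 to 256x256 (next power of 2).

Standard algorithm: 188^3 = 6644672 multiplications
Strassen's algorithm: 7^(log2(256)) = 7^8 = 5764801 multiplications
Savings: 6644672 - 5764801 = 879871 multiplications

Standard: 6644672 multiplications (188^3). Strassen: 5764801 multiplications (7^8, after padding to 256x256). Strassen reduces 8 recursive multiplications to 7 at each level.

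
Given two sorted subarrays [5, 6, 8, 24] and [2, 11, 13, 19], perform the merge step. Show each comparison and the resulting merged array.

Merging process:

Compare 5 vs 2: take 2 from right. Merged: [2]
Compare 5 vs 11: take 5 from left. Merged: [2, 5]
Compare 6 vs 11: take 6 from left. Merged: [2, 5, 6]
Compare 8 vs 11: take 8 from left. Merged: [2, 5, 6, 8]
Compare 24 vs 11: take 11 from right. Merged: [2, 5, 6, 8, 11]
Compare 24 vs 13: take 13 from right. Merged: [2, 5, 6, 8, 11, 13]
Compare 24 vs 19: take 19 from right. Merged: [2, 5, 6, 8, 11, 13, 19]
Append remaining from left: [24]. Merged: [2, 5, 6, 8, 11, 13, 19, 24]

Final merged array: [2, 5, 6, 8, 11, 13, 19, 24]
Total comparisons: 7

The merged array is [2, 5, 6, 8, 11, 13, 19, 24], requiring 7 comparisons. The merge step runs in O(n) time where n is the total number of elements.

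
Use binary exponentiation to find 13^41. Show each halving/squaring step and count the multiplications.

Computing 13^41 by squaring (build up from 13^1; each line after the first costs one multiplication):

13^1 = 13
13^2 = (13^1)^2 = 13^2 = 169
13^4 = (13^2)^2 = 169^2 = 28561
13^5 = 13 * 13^4 = 13 * 28561 = 371293
13^10 = (13^5)^2 = 371293^2 = 137858491849
13^20 = (13^10)^2 = 137858491849^2 = 19004963774880799438801
13^40 = (13^20)^2 = 19004963774880799438801^2 = 361188648084531445929920877641340156544317601
13^41 = 13 * 13^40 = 13 * 361188648084531445929920877641340156544317601 = 4695452425098908797088971409337422035076128813

Result: 4695452425098908797088971409337422035076128813
Multiplications needed: 7 (7 lines after 13^1)

13^41 = 4695452425098908797088971409337422035076128813. Using exponentiation by squaring, this requires 7 multiplications. The key idea: if the exponent is even, square the half-power; if odd, multiply by the base once.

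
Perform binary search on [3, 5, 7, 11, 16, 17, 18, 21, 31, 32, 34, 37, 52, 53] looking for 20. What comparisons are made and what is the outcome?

Binary search for 20 in [3, 5, 7, 11, 16, 17, 18, 21, 31, 32, 34, 37, 52, 53]:

lo=0, hi=13, mid=6, arr[mid]=18 -> 18 < 20, search right half
lo=7, hi=13, mid=10, arr[mid]=34 -> 34 > 20, search left half
lo=7, hi=9, mid=8, arr[mid]=31 -> 31 > 20, search left half
lo=7, hi=7, mid=7, arr[mid]=21 -> 21 > 20, search left half
lo=7 > hi=6, target 20 not found

Binary search determines that 20 is not in the array after 4 comparisons. The search space was exhausted without finding the target.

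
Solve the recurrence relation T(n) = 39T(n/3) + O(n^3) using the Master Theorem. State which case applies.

Master Theorem for T(n) = 39T(n/3) + O(n^3):

a = 39, b = 3, c = 3
log_b(a) = log_3(39) = 3.3347

Case 1: c = 3 < log_3(39) = 3.3347
T(n) = O(n^(log_3 39))

For T(n) = 39T(n/3) + O(n^3): log_3(39) = 3.3347. This is Case 1 of the Master Theorem (c < log_b(a), work dominated by leaves), giving O(n^(log_3 39)).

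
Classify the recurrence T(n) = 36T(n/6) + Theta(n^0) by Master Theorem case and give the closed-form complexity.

Master Theorem for T(n) = 36T(n/6) + O(n^0):

a = 36, b = 6, c = 0
log_b(a) = log_6(36) = 2.0000

Case 1: c = 0 < log_6(36) = 2.0000
T(n) = O(n^(log_6 36)) = O(n^2)

For T(n) = 36T(n/6) + O(n^0): log_6(36) = 2.0000. This is Case 1 of the Master Theorem (c < log_b(a), work dominated by leaves), giving O(n^2).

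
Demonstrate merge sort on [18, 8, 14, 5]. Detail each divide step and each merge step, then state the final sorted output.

Merge sort trace:

Split: [18, 8, 14, 5] -> [18, 8] and [14, 5]
  Split: [18, 8] -> [18] and [8]
  Merge: [18] + [8] -> [8, 18]
  Split: [14, 5] -> [14] and [5]
  Merge: [14] + [5] -> [5, 14]
Merge: [8, 18] + [5, 14] -> [5, 8, 14, 18]

Final sorted array: [5, 8, 14, 18]

The merge sort proceeds by recursively splitting the array and merging sorted halves.
After all merges, the sorted array is [5, 8, 14, 18].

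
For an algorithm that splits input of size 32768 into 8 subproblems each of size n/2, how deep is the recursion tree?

For divide and conquer with division factor 2:

Problem sizes at each level:
Level 0: 32768
Level 1: 16384
Level 2: 8192
Level 3: 4096
Level 4: 2048
Level 5: 1024
Level 6: 512
Level 7: 256
Level 8: 128
Level 9: 64
Level 10: 32
Level 11: 16
Level 12: 8
Level 13: 4
Level 14: 2
Level 15: 1

The root is level 0 and the size-1 base case is level 15 (the tree spans levels 0 through 15, i.e. 16 levels counting the root), so the depth is the number of divisions: log_2(32768) = 15

The recursion tree depth is log_2(32768) = 15. At each level, the problem size is divided by 2, so it takes 15 divisions to reduce to a base case of size 1. The algorithm makes 8 recursive calls at each level.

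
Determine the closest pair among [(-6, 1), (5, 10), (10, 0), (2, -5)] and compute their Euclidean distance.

Computing all pairwise distances among 4 points:

d((-6, 1), (5, 10)) = 14.2127
d((-6, 1), (10, 0)) = 16.0312
d((-6, 1), (2, -5)) = 10.0
d((5, 10), (10, 0)) = 11.1803
d((5, 10), (2, -5)) = 15.2971
d((10, 0), (2, -5)) = 9.434 <-- minimum

Closest pair: (10, 0) and (2, -5) with distance 9.434

The closest pair is (10, 0) and (2, -5) with Euclidean distance 9.434. For 4 points, brute-force pairwise comparison is shown above. For large n, the divide-and-conquer algorithm (sort by x, recurse on halves, check the dividing strip) achieves O(n log n).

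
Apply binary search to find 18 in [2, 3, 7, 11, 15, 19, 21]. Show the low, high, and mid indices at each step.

Binary search for 18 in [2, 3, 7, 11, 15, 19, 21]:

lo=0, hi=6, mid=3, arr[mid]=11 -> 11 < 18, search right half
lo=4, hi=6, mid=5, arr[mid]=19 -> 19 > 18, search left half
lo=4, hi=4, mid=4, arr[mid]=15 -> 15 < 18, search right half
lo=5 > hi=4, target 18 not found

Binary search determines that 18 is not in the array after 3 comparisons. The search space was exhausted without finding the target.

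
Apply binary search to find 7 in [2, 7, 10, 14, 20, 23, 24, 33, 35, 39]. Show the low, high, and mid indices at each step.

Binary search for 7 in [2, 7, 10, 14, 20, 23, 24, 33, 35, 39]:

lo=0, hi=9, mid=4, arr[mid]=20 -> 20 > 7, search left half
lo=0, hi=3, mid=1, arr[mid]=7 -> Found target at index 1!

Binary search finds 7 at index 1 after 2 comparisons. The search repeatedly halves the search space by comparing with the middle element.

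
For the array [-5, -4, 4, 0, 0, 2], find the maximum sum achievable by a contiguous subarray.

Using Kadane's algorithm on [-5, -4, 4, 0, 0, 2]:

Scanning through the array:
Position 1 (value -4): max_ending_here = -4, max_so_far = -4
Position 2 (value 4): max_ending_here = 4, max_so_far = 4
Position 3 (value 0): max_ending_here = 4, max_so_far = 4
Position 4 (value 0): max_ending_here = 4, max_so_far = 4
Position 5 (value 2): max_ending_here = 6, max_so_far = 6

Maximum subarray: [4, 0, 0, 2]
Maximum sum: 6

The maximum subarray is [4, 0, 0, 2] with sum 6. This subarray runs from index 2 to index 5.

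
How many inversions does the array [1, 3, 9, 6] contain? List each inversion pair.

Finding inversions in [1, 3, 9, 6]:

(2, 3): arr[2]=9 > arr[3]=6

Total inversions: 1

The array has 1 inversion(s): (2,3). Each pair (i,j) satisfies i < j and arr[i] > arr[j].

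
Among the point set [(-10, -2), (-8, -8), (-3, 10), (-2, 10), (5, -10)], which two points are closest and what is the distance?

Computing all pairwise distances among 5 points:

d((-10, -2), (-8, -8)) = 6.3246
d((-10, -2), (-3, 10)) = 13.8924
d((-10, -2), (-2, 10)) = 14.4222
d((-10, -2), (5, -10)) = 17.0
d((-8, -8), (-3, 10)) = 18.6815
d((-8, -8), (-2, 10)) = 18.9737
d((-8, -8), (5, -10)) = 13.1529
d((-3, 10), (-2, 10)) = 1.0 <-- minimum
d((-3, 10), (5, -10)) = 21.5407
d((-2, 10), (5, -10)) = 21.1896

Closest pair: (-3, 10) and (-2, 10) with distance 1.0

The closest pair is (-3, 10) and (-2, 10) with Euclidean distance 1.0. For 5 points, brute-force pairwise comparison is shown above. For large n, the divide-and-conquer algorithm (sort by x, recurse on halves, check the dividing strip) achieves O(n log n).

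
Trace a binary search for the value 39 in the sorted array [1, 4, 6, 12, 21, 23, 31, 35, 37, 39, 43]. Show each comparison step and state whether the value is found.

Binary search for 39 in [1, 4, 6, 12, 21, 23, 31, 35, 37, 39, 43]:

lo=0, hi=10, mid=5, arr[mid]=23 -> 23 < 39, search right half
lo=6, hi=10, mid=8, arr[mid]=37 -> 37 < 39, search right half
lo=9, hi=10, mid=9, arr[mid]=39 -> Found target at index 9!

Binary search finds 39 at index 9 after 3 comparisons. The search repeatedly halves the search space by comparing with the middle element.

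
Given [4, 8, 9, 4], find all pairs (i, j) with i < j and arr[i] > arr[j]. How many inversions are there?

Finding inversions in [4, 8, 9, 4]:

(1, 3): arr[1]=8 > arr[3]=4
(2, 3): arr[2]=9 > arr[3]=4

Total inversions: 2

The array has 2 inversion(s): (1,3), (2,3). Each pair (i,j) satisfies i < j and arr[i] > arr[j].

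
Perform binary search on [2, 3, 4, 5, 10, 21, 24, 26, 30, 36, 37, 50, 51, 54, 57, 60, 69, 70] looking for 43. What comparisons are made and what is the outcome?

Binary search for 43 in [2, 3, 4, 5, 10, 21, 24, 26, 30, 36, 37, 50, 51, 54, 57, 60, 69, 70]:

lo=0, hi=17, mid=8, arr[mid]=30 -> 30 < 43, search right half
lo=9, hi=17, mid=13, arr[mid]=54 -> 54 > 43, search left half
lo=9, hi=12, mid=10, arr[mid]=37 -> 37 < 43, search right half
lo=11, hi=12, mid=11, arr[mid]=50 -> 50 > 43, search left half
lo=11 > hi=10, target 43 not found

Binary search determines that 43 is not in the array after 4 comparisons. The search space was exhausted without finding the target.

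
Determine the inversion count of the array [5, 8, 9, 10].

Finding inversions in [5, 8, 9, 10]:


Total inversions: 0

The array has 0 inversions. It is already sorted.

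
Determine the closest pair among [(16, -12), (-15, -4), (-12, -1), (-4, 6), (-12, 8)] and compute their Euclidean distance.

Computing all pairwise distances among 5 points:

d((16, -12), (-15, -4)) = 32.0156
d((16, -12), (-12, -1)) = 30.0832
d((16, -12), (-4, 6)) = 26.9072
d((16, -12), (-12, 8)) = 34.4093
d((-15, -4), (-12, -1)) = 4.2426 <-- minimum
d((-15, -4), (-4, 6)) = 14.8661
d((-15, -4), (-12, 8)) = 12.3693
d((-12, -1), (-4, 6)) = 10.6301
d((-12, -1), (-12, 8)) = 9.0
d((-4, 6), (-12, 8)) = 8.2462

Closest pair: (-15, -4) and (-12, -1) with distance 4.2426

The closest pair is (-15, -4) and (-12, -1) with Euclidean distance 4.2426. For 5 points, brute-force pairwise comparison is shown above. For large n, the divide-and-conquer algorithm (sort by x, recurse on halves, check the dividing strip) achieves O(n log n).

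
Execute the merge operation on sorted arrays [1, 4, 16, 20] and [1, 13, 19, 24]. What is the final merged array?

Merging process:

Compare 1 vs 1: take 1 from left. Merged: [1]
Compare 4 vs 1: take 1 from right. Merged: [1, 1]
Compare 4 vs 13: take 4 from left. Merged: [1, 1, 4]
Compare 16 vs 13: take 13 from right. Merged: [1, 1, 4, 13]
Compare 16 vs 19: take 16 from left. Merged: [1, 1, 4, 13, 16]
Compare 20 vs 19: take 19 from right. Merged: [1, 1, 4, 13, 16, 19]
Compare 20 vs 24: take 20 from left. Merged: [1, 1, 4, 13, 16, 19, 20]
Append remaining from right: [24]. Merged: [1, 1, 4, 13, 16, 19, 20, 24]

Final merged array: [1, 1, 4, 13, 16, 19, 20, 24]
Total comparisons: 7

The merged array is [1, 1, 4, 13, 16, 19, 20, 24], requiring 7 comparisons. The merge step runs in O(n) time where n is the total number of elements.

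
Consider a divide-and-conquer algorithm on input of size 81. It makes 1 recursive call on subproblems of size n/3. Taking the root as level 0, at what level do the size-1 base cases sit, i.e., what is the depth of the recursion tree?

For divide and conquer with division factor 3:

Problem sizes at each level:
Level 0: 81
Level 1: 27
Level 2: 9
Level 3: 3
Level 4: 1

The root is level 0 and the size-1 base case is level 4 (the tree spans levels 0 through 4, i.e. 5 levels counting the root), so the depth is the number of divisions: log_3(81) = 4

The recursion tree depth is log_3(81) = 4. At each level, the problem size is divided by 3, so it takes 4 divisions to reduce to a base case of size 1. The algorithm makes 1 recursive call at each level.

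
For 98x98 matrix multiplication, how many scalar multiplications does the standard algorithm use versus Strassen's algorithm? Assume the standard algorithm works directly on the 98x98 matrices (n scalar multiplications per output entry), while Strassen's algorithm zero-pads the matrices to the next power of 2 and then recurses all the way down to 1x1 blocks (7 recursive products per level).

Matrix multiplication for 98x98 matrices:

Strassen's algorithm requires power-of-2 dimensions. Pad 98x98 to 128x128 (next power of 2).

Standard algorithm: 98^3 = 941192 multiplications
Strassen's algorithm: 7^(log2(128)) = 7^7 = 823543 multiplications
Savings: 941192 - 823543 = 117649 multiplications

Standard: 941192 multiplications (98^3). Strassen: 823543 multiplications (7^7, after padding to 128x128). Strassen reduces 8 recursive multiplications to 7 at each level.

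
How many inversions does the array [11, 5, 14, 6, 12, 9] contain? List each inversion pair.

Finding inversions in [11, 5, 14, 6, 12, 9]:

(0, 1): arr[0]=11 > arr[1]=5
(0, 3): arr[0]=11 > arr[3]=6
(0, 5): arr[0]=11 > arr[5]=9
(2, 3): arr[2]=14 > arr[3]=6
(2, 4): arr[2]=14 > arr[4]=12
(2, 5): arr[2]=14 > arr[5]=9
(4, 5): arr[4]=12 > arr[5]=9

Total inversions: 7

The array has 7 inversion(s): (0,1), (0,3), (0,5), (2,3), (2,4), (2,5), (4,5). Each pair (i,j) satisfies i < j and arr[i] > arr[j].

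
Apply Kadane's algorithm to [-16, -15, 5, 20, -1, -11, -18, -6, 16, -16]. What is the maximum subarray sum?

Using Kadane's algorithm on [-16, -15, 5, 20, -1, -11, -18, -6, 16, -16]:

Scanning through the array:
Position 1 (value -15): max_ending_here = -15, max_so_far = -15
Position 2 (value 5): max_ending_here = 5, max_so_far = 5
Position 3 (value 20): max_ending_here = 25, max_so_far = 25
Position 4 (value -1): max_ending_here = 24, max_so_far = 25
Position 5 (value -11): max_ending_here = 13, max_so_far = 25
Position 6 (value -18): max_ending_here = -5, max_so_far = 25
Position 7 (value -6): max_ending_here = -6, max_so_far = 25
Position 8 (value 16): max_ending_here = 16, max_so_far = 25
Position 9 (value -16): max_ending_here = 0, max_so_far = 25

Maximum subarray: [5, 20]
Maximum sum: 25

The maximum subarray is [5, 20] with sum 25. This subarray runs from index 2 to index 3.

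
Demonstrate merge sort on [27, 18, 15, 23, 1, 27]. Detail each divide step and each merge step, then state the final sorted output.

Merge sort trace:

Split: [27, 18, 15, 23, 1, 27] -> [27, 18, 15] and [23, 1, 27]
  Split: [27, 18, 15] -> [27] and [18, 15]
    Split: [18, 15] -> [18] and [15]
    Merge: [18] + [15] -> [15, 18]
  Merge: [27] + [15, 18] -> [15, 18, 27]
  Split: [23, 1, 27] -> [23] and [1, 27]
    Split: [1, 27] -> [1] and [27]
    Merge: [1] + [27] -> [1, 27]
  Merge: [23] + [1, 27] -> [1, 23, 27]
Merge: [15, 18, 27] + [1, 23, 27] -> [1, 15, 18, 23, 27, 27]

Final sorted array: [1, 15, 18, 23, 27, 27]

The merge sort proceeds by recursively splitting the array and merging sorted halves.
After all merges, the sorted array is [1, 15, 18, 23, 27, 27].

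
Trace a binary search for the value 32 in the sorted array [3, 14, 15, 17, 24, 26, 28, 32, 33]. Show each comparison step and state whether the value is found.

Binary search for 32 in [3, 14, 15, 17, 24, 26, 28, 32, 33]:

lo=0, hi=8, mid=4, arr[mid]=24 -> 24 < 32, search right half
lo=5, hi=8, mid=6, arr[mid]=28 -> 28 < 32, search right half
lo=7, hi=8, mid=7, arr[mid]=32 -> Found target at index 7!

Binary search finds 32 at index 7 after 3 comparisons. The search repeatedly halves the search space by comparing with the middle element.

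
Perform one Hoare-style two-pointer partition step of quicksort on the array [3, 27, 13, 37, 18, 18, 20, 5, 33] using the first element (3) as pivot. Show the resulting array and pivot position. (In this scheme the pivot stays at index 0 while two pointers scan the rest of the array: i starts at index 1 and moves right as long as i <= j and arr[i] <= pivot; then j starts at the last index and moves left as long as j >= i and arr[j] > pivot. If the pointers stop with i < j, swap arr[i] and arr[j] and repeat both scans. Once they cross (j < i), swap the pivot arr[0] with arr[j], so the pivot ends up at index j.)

Hoare-style two-pointer partition with pivot = 3:

Initial array: [3, 27, 13, 37, 18, 18, 20, 5, 33]

Pointers start at i = 1, j = 8.
i ends at 1, j ends at 0: the pointers have crossed (j < i), so scanning stops.

j = 0, so swapping arr[0] with arr[j] leaves the pivot at position 0: [3, 27, 13, 37, 18, 18, 20, 5, 33]
Pivot position: 0

After partitioning with pivot 3, the array becomes [3, 27, 13, 37, 18, 18, 20, 5, 33]. The pivot is placed at index 0. All elements to the left of the pivot are <= 3, and all elements to the right are > 3.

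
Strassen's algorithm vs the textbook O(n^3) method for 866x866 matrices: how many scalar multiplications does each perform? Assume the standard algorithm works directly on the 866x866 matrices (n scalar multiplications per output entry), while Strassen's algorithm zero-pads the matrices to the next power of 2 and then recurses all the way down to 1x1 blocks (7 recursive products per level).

Matrix multiplication for 866x866 matrices:

Strassen's algorithm requires power-of-2 dimensions. Pad 866x866 to 1024x1024 (next power of 2).

Standard algorithm: 866^3 = 649461896 multiplications
Strassen's algorithm: 7^(log2(1024)) = 7^10 = 282475249 multiplications
Savings: 649461896 - 282475249 = 366986647 multiplications

Standard: 649461896 multiplications (866^3). Strassen: 282475249 multiplications (7^10, after padding to 1024x1024). Strassen reduces 8 recursive multiplications to 7 at each level.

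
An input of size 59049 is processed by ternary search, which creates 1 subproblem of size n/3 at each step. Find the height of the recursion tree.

For divide and conquer with division factor 3:

Problem sizes at each level:
Level 0: 59049
Level 1: 19683
Level 2: 6561
Level 3: 2187
Level 4: 729
Level 5: 243
Level 6: 81
Level 7: 27
Level 8: 9
Level 9: 3
Level 10: 1

The root is level 0 and the size-1 base case is level 10 (the tree spans levels 0 through 10, i.e. 11 levels counting the root), so the depth is the number of divisions: log_3(59049) = 10

The recursion tree depth is log_3(59049) = 10. At each level, the problem size is divided by 3, so it takes 10 divisions to reduce to a base case of size 1. The algorithm makes 1 recursive call at each level.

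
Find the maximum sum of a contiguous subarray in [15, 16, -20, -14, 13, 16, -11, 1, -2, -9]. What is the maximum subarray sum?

Using Kadane's algorithm on [15, 16, -20, -14, 13, 16, -11, 1, -2, -9]:

Scanning through the array:
Position 1 (value 16): max_ending_here = 31, max_so_far = 31
Position 2 (value -20): max_ending_here = 11, max_so_far = 31
Position 3 (value -14): max_ending_here = -3, max_so_far = 31
Position 4 (value 13): max_ending_here = 13, max_so_far = 31
Position 5 (value 16): max_ending_here = 29, max_so_far = 31
Position 6 (value -11): max_ending_here = 18, max_so_far = 31
Position 7 (value 1): max_ending_here = 19, max_so_far = 31
Position 8 (value -2): max_ending_here = 17, max_so_far = 31
Position 9 (value -9): max_ending_here = 8, max_so_far = 31

Maximum subarray: [15, 16]
Maximum sum: 31

The maximum subarray is [15, 16] with sum 31. This subarray runs from index 0 to index 1.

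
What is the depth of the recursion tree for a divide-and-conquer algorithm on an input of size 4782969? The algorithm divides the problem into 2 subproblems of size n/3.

For divide and conquer with division factor 3:

Problem sizes at each level:
Level 0: 4782969
Level 1: 1594323
Level 2: 531441
Level 3: 177147
Level 4: 59049
Level 5: 19683
Level 6: 6561
Level 7: 2187
Level 8: 729
Level 9: 243
Level 10: 81
Level 11: 27
Level 12: 9
Level 13: 3
Level 14: 1

The root is level 0 and the size-1 base case is level 14 (the tree spans levels 0 through 14, i.e. 15 levels counting the root), so the depth is the number of divisions: log_3(4782969) = 14

The recursion tree depth is log_3(4782969) = 14. At each level, the problem size is divided by 3, so it takes 14 divisions to reduce to a base case of size 1. The algorithm makes 2 recursive calls at each level.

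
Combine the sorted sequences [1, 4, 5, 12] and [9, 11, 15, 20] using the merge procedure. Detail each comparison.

Merging process:

Compare 1 vs 9: take 1 from left. Merged: [1]
Compare 4 vs 9: take 4 from left. Merged: [1, 4]
Compare 5 vs 9: take 5 from left. Merged: [1, 4, 5]
Compare 12 vs 9: take 9 from right. Merged: [1, 4, 5, 9]
Compare 12 vs 11: take 11 from right. Merged: [1, 4, 5, 9, 11]
Compare 12 vs 15: take 12 from left. Merged: [1, 4, 5, 9, 11, 12]
Append remaining from right: [15, 20]. Merged: [1, 4, 5, 9, 11, 12, 15, 20]

Final merged array: [1, 4, 5, 9, 11, 12, 15, 20]
Total comparisons: 6

The merged array is [1, 4, 5, 9, 11, 12, 15, 20], requiring 6 comparisons. The merge step runs in O(n) time where n is the total number of elements.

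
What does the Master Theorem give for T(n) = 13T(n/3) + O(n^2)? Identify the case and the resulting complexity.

Master Theorem for T(n) = 13T(n/3) + O(n^2):

a = 13, b = 3, c = 2
log_b(a) = log_3(13) = 2.3347

Case 1: c = 2 < log_3(13) = 2.3347
T(n) = O(n^(log_3 13))

For T(n) = 13T(n/3) + O(n^2): log_3(13) = 2.3347. This is Case 1 of the Master Theorem (c < log_b(a), work dominated by leaves), giving O(n^(log_3 13)).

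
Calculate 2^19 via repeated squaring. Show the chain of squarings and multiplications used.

Computing 2^19 by squaring (build up from 2^1; each line after the first costs one multiplication):

2^1 = 2
2^2 = (2^1)^2 = 2^2 = 4
2^4 = (2^2)^2 = 4^2 = 16
2^8 = (2^4)^2 = 16^2 = 256
2^9 = 2 * 2^8 = 2 * 256 = 512
2^18 = (2^9)^2 = 512^2 = 262144
2^19 = 2 * 2^18 = 2 * 262144 = 524288

Result: 524288
Multiplications needed: 6 (6 lines after 2^1)

2^19 = 524288. Using exponentiation by squaring, this requires 6 multiplications. The key idea: if the exponent is even, square the half-power; if odd, multiply by the base once.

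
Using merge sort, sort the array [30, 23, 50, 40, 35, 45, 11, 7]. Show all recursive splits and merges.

Merge sort trace:

Split: [30, 23, 50, 40, 35, 45, 11, 7] -> [30, 23, 50, 40] and [35, 45, 11, 7]
  Split: [30, 23, 50, 40] -> [30, 23] and [50, 40]
    Split: [30, 23] -> [30] and [23]
    Merge: [30] + [23] -> [23, 30]
    Split: [50, 40] -> [50] and [40]
    Merge: [50] + [40] -> [40, 50]
  Merge: [23, 30] + [40, 50] -> [23, 30, 40, 50]
  Split: [35, 45, 11, 7] -> [35, 45] and [11, 7]
    Split: [35, 45] -> [35] and [45]
    Merge: [35] + [45] -> [35, 45]
    Split: [11, 7] -> [11] and [7]
    Merge: [11] + [7] -> [7, 11]
  Merge: [35, 45] + [7, 11] -> [7, 11, 35, 45]
Merge: [23, 30, 40, 50] + [7, 11, 35, 45] -> [7, 11, 23, 30, 35, 40, 45, 50]

Final sorted array: [7, 11, 23, 30, 35, 40, 45, 50]

The merge sort proceeds by recursively splitting the array and merging sorted halves.
After all merges, the sorted array is [7, 11, 23, 30, 35, 40, 45, 50].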